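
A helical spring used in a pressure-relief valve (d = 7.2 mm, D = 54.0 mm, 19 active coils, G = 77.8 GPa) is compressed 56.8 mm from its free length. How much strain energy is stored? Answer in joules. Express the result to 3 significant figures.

k = Gd⁴/(8D³N_a) = (77.8×10³)(7.2⁴)/(8·54.0³·19) = 8.7354 N/mm
U = ½kδ² = 0.5 × 8.7354 × 56.8² = 14091 N·mm = 14.091 J

14.1 J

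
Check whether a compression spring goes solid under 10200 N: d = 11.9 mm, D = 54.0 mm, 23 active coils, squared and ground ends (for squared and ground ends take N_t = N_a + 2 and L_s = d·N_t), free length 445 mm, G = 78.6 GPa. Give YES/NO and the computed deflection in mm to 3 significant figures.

YES, δ = 187 mm

k = Gd⁴/(8D³N_a) = (78.6×10³)(11.9⁴)/(8·54.0³·23) = 54.402 N/mm
N_t = 25; L_s = 11.9·25 = 297.5 mm; δ_solid = L₀ − L_s = 445 − 297.5 = 147.5 mm
δ = F/k = 10200/54.402 = 187.49 mm
δ ≥ δ_solid → spring goes solid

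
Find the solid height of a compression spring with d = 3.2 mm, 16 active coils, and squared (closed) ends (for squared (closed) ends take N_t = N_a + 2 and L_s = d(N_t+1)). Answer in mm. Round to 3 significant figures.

60.8 mm

squared (closed) ends: N_t = N_a + 2 = 16 + 2 = 18
L_s = d·(N_t+1) = 3.2 × 19 = 60.8 mm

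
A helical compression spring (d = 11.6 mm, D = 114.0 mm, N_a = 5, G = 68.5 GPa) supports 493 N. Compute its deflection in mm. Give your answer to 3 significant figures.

k = Gd⁴/(8D³N_a) = (68.5×10³)(11.6⁴)/(8·114.0³·5) = 20.929 N/mm
δ = F/k = 493 / 20.929 = 23.556 mm

23.6 mm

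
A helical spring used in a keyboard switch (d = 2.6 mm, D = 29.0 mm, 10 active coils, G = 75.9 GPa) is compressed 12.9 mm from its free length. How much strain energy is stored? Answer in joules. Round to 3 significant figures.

0.148 J

k = Gd⁴/(8D³N_a) = (75.9×10³)(2.6⁴)/(8·29.0³·10) = 1.7777 N/mm
U = ½kδ² = 0.5 × 1.7777 × 12.9² = 147.91 N·mm = 0.14791 J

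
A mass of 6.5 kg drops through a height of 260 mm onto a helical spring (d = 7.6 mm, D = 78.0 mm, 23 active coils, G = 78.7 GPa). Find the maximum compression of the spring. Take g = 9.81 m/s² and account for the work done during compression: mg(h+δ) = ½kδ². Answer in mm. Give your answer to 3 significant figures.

k = Gd⁴/(8D³N_a) = (78.7×10³)(7.6⁴)/(8·78.0³·23) = 3.007 N/mm
W = mg = 6.5 × 9.81 = 63.765 N
½kδ² − Wδ − Wh = 0 → δ = (W + √(W² + 2kWh))/k
δ = (63.765 + √(4066 + 99704.1))/3.007 = (63.765 + 322.13)/3.007 = 128.34 mm

128 mm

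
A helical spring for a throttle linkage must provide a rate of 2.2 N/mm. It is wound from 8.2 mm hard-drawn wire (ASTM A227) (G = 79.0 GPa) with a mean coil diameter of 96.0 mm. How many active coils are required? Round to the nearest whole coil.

N_a = Gd⁴/(8D³k) = (79.0×10³ × 8.2⁴)/(8 × 96.0³ × 2.2)
    = 3.57176e+08 / 1.55714e+07 = 22.94 → 23 coils

23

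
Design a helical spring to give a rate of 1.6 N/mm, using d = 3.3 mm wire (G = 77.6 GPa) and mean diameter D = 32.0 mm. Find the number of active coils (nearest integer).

N_a = Gd⁴/(8D³k) = (77.6×10³ × 3.3⁴)/(8 × 32.0³ × 1.6)
    = 9.20275e+06 / 419430 = 21.94 → 22 coils

22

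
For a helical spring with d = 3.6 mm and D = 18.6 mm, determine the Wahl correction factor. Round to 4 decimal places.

C = D/d = 18.6/3.6 = 5.1667
K_W = (4C−1)/(4C−4) + 0.615/C = 19.667/16.667 + 0.1190 = 1.2990

1.2990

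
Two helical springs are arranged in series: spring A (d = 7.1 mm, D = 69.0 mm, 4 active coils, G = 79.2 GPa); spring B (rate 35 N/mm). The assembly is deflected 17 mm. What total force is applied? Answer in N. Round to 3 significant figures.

210 N

k_A = Gd⁴/(8D³N_a) = (79.2×10³)(7.1⁴)/(8·69.0³·4) = 19.145 N/mm
Series: 1/k_eq = 1/19.145 + 1/35 = 0.080804; k_eq = 12.376 N/mm
F = k_eq·δ = 12.376·17 = 210.39 N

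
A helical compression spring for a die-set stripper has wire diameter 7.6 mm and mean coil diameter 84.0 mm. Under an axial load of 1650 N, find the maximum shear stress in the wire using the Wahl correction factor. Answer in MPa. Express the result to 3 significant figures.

Spring index C = D/d = 84.0/7.6 = 11.0526
K_W = (4C−1)/(4C−4) + 0.615/C = 43.211/40.211 + 0.0556 = 1.1303
τ₀ = 8FD/(πd³) = 8·1650·84.0/(π·7.6³) = 1.1088e+06/1379.1 = 804.01 MPa
τ_max = K·τ₀ = 1.1303 × 804.01 = 908.73 MPa

909 MPa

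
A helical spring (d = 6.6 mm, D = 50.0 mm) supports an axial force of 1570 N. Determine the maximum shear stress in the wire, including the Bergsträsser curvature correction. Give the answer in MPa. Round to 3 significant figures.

Spring index C = D/d = 50.0/6.6 = 7.5758
K_B = (4C+2)/(4C−3) = 32.303/27.303 = 1.1831
τ₀ = 8FD/(πd³) = 8·1570·50.0/(π·6.6³) = 628000/903.2 = 695.31 MPa
τ_max = K·τ₀ = 1.1831 × 695.31 = 822.64 MPa

823 MPa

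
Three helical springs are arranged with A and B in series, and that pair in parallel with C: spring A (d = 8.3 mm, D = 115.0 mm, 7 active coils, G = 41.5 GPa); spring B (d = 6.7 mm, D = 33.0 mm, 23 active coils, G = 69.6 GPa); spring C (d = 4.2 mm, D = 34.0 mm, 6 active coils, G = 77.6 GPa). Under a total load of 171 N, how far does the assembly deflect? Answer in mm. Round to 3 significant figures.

k_A = Gd⁴/(8D³N_a) = (41.5×10³)(8.3⁴)/(8·115.0³·7) = 2.3125 N/mm
k_B = Gd⁴/(8D³N_a) = (69.6×10³)(6.7⁴)/(8·33.0³·23) = 21.21 N/mm
k_C = Gd⁴/(8D³N_a) = (77.6×10³)(4.2⁴)/(8·34.0³·6) = 12.799 N/mm
Springs A,B series: k_AB = 1/(1/2.3125+1/21.21) = 2.0851 N/mm; parallel with C: k_eq = 2.0851+12.799 = 14.884 N/mm
δ = F/k_eq = 171/14.884 = 11.489 mm

11.5 mm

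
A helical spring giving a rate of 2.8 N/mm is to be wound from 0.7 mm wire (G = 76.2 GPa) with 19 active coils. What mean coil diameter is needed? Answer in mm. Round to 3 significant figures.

D = (Gd⁴/(8N_a·k))^(1/3) = (76.2×10³·0.7⁴/(8·19·2.8))^(1/3)
  = (42.9878)^(1/3) = 3.5031 mm

3.50 mm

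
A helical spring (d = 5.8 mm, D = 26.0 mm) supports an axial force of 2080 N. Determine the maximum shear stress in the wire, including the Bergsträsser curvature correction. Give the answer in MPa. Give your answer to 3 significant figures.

942 MPa

Spring index C = D/d = 26.0/5.8 = 4.4828
K_B = (4C+2)/(4C−3) = 19.931/14.931 = 1.3349
τ₀ = 8FD/(πd³) = 8·2080·26.0/(π·5.8³) = 432640/612.96 = 705.82 MPa
τ_max = K·τ₀ = 1.3349 × 705.82 = 942.18 MPa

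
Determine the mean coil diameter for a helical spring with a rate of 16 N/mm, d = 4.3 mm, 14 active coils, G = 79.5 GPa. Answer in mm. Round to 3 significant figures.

D = (Gd⁴/(8N_a·k))^(1/3) = (79.5×10³·4.3⁴/(8·14·16))^(1/3)
  = (15167.1)^(1/3) = 24.7534 mm

24.8 mm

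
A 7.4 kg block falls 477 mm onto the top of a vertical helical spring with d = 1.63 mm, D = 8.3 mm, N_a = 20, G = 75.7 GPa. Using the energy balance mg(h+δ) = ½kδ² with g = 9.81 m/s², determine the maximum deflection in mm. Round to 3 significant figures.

122 mm

k = Gd⁴/(8D³N_a) = (75.7×10³)(1.63⁴)/(8·8.3³·20) = 5.8411 N/mm
W = mg = 7.4 × 9.81 = 72.594 N
½kδ² − Wδ − Wh = 0 → δ = (W + √(W² + 2kWh))/k
δ = (72.594 + √(5269.9 + 404521))/5.8411 = (72.594 + 640.15)/5.8411 = 122.02 mm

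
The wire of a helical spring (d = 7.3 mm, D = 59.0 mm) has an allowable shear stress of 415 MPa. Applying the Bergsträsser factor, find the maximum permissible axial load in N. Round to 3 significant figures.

C = D/d = 59.0/7.3 = 8.0822
K_B = (4C+2)/(4C−3) = 34.329/29.329 = 1.1705
τ_max = K·8FD/(πd³) → F_max = τ_allow·πd³/(8DK)
F_max = 415·π·7.3³/(8·59.0·1.1705) = 5.0719e+05/552.47 = 918.04 N

918 N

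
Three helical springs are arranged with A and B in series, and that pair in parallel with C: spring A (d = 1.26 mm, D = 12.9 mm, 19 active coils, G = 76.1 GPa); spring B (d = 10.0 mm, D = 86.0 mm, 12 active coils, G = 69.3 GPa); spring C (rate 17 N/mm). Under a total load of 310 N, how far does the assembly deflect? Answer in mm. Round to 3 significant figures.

k_A = Gd⁴/(8D³N_a) = (76.1×10³)(1.26⁴)/(8·12.9³·19) = 0.58783 N/mm
k_B = Gd⁴/(8D³N_a) = (69.3×10³)(10.0⁴)/(8·86.0³·12) = 11.349 N/mm
Springs A,B series: k_AB = 1/(1/0.58783+1/11.349) = 0.55889 N/mm; parallel with C: k_eq = 0.55889+17 = 17.559 N/mm
δ = F/k_eq = 310/17.559 = 17.655 mm

17.7 mm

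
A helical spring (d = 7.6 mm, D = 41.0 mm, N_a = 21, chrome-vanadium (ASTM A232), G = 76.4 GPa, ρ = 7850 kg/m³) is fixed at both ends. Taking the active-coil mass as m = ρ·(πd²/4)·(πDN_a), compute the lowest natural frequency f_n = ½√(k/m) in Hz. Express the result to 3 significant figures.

75.6 Hz

k = Gd⁴/(8D³N_a) = (76.4×10³)(7.6⁴)/(8·41.0³·21) = 22.013 N/mm = 22013 N/m
Wire length L = πDN_a = π·41.0·21 = 2704.9 mm
m = ρ·(πd²/4)·L = 7850 × 45.365×10⁻⁶ m² × 2.7049 m = 0.96325 kg
f_n = ½√(k/m) = 0.5·√(22013/0.96325) = 0.5·√(22853) = 75.586 Hz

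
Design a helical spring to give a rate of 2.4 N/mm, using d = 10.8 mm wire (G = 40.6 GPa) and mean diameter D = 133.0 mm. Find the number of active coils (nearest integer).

N_a = Gd⁴/(8D³k) = (40.6×10³ × 10.8⁴)/(8 × 133.0³ × 2.4)
    = 5.52359e+08 / 4.51706e+07 = 12.23 → 12 coils

12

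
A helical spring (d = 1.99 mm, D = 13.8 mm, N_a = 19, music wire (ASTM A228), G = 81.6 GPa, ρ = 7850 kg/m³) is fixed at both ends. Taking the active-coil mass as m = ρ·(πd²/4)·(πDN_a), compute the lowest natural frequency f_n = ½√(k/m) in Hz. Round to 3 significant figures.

k = Gd⁴/(8D³N_a) = (81.6×10³)(1.99⁴)/(8·13.8³·19) = 3.2035 N/mm = 3203.5 N/m
Wire length L = πDN_a = π·13.8·19 = 823.73 mm
m = ρ·(πd²/4)·L = 7850 × 3.1103×10⁻⁶ m² × 0.82373 m = 0.020112 kg
f_n = ½√(k/m) = 0.5·√(3203.5/0.020112) = 0.5·√(1.5928e+05) = 199.55 Hz

200 Hz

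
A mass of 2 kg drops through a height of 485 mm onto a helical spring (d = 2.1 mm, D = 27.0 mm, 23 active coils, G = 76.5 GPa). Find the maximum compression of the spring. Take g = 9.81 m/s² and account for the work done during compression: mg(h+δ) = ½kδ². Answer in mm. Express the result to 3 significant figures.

k = Gd⁴/(8D³N_a) = (76.5×10³)(2.1⁴)/(8·27.0³·23) = 0.4108 N/mm
W = mg = 2 × 9.81 = 19.62 N
½kδ² − Wδ − Wh = 0 → δ = (W + √(W² + 2kWh))/k
δ = (19.62 + √(384.94 + 7818.08))/0.4108 = (19.62 + 90.571)/0.4108 = 268.23 mm

268 mm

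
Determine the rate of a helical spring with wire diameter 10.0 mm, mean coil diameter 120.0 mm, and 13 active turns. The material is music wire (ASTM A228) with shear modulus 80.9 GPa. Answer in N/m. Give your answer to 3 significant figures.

4500 N/m

k = Gd⁴/(8D³N_a) = (80.9×10³ × 10.0⁴) / (8 × 120.0³ × 13)
  = 8.09e+08 / 1.79712e+08 = 4.5016 N/mm = 4501.6 N/m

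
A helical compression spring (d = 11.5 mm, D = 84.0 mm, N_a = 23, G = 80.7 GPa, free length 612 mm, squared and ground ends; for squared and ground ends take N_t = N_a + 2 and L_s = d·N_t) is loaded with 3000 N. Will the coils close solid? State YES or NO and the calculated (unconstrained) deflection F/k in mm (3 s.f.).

k = Gd⁴/(8D³N_a) = (80.7×10³)(11.5⁴)/(8·84.0³·23) = 12.942 N/mm
N_t = 25; L_s = 11.5·25 = 287.5 mm; δ_solid = L₀ − L_s = 612 − 287.5 = 324.5 mm
δ = F/k = 3000/12.942 = 231.8 mm
δ < δ_solid → spring does not go solid

NO, δ = 232 mm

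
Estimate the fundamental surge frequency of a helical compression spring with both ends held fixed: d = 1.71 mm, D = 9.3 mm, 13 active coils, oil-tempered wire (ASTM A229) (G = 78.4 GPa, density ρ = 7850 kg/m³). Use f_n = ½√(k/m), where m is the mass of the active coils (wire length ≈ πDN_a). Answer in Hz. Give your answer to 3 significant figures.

541 Hz

k = Gd⁴/(8D³N_a) = (78.4×10³)(1.71⁴)/(8·9.3³·13) = 8.0134 N/mm = 8013.4 N/m
Wire length L = πDN_a = π·9.3·13 = 379.82 mm
m = ρ·(πd²/4)·L = 7850 × 2.2966×10⁻⁶ m² × 0.37982 m = 0.0068474 kg
f_n = ½√(k/m) = 0.5·√(8013.4/0.0068474) = 0.5·√(1.1703e+06) = 540.9 Hz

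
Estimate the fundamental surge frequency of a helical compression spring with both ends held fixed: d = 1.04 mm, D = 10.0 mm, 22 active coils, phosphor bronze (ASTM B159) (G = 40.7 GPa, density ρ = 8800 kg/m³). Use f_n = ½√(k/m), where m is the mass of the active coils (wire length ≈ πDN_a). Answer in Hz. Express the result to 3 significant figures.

k = Gd⁴/(8D³N_a) = (40.7×10³)(1.04⁴)/(8·10.0³·22) = 0.27053 N/mm = 270.53 N/m
Wire length L = πDN_a = π·10.0·22 = 691.15 mm
m = ρ·(πd²/4)·L = 8800 × 0.84949×10⁻⁶ m² × 0.69115 m = 0.0051667 kg
f_n = ½√(k/m) = 0.5·√(270.53/0.0051667) = 0.5·√(52360) = 114.41 Hz

114 Hz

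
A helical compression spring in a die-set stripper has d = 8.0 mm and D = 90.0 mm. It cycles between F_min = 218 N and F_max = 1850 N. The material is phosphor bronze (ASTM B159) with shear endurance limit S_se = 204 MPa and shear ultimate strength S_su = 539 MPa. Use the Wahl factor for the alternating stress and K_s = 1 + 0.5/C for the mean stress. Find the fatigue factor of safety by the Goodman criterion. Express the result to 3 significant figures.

0.343

C = D/d = 90.0/8.0 = 11.2500; K_W = (4C−1)/(4C−4)+0.615/C = 1.1278; K_s = 1+0.5/C = 1.0444
F_a = (F_max−F_min)/2 = 816 N; F_m = (F_max+F_min)/2 = 1034 N
τ_a = K_W·8F_aD/(πd³) = 1.1278 × 365.26 = 411.95 MPa
τ_m = K_s·8F_mD/(πd³) = 1.0444 × 462.84 = 483.41 MPa
Goodman: 1/n_f = τ_a/S_se + τ_m/S_su = 411.95/204 + 483.41/539 = 2.01939 + 0.89687 = 2.9163
n_f = 1/2.9163 = 0.3429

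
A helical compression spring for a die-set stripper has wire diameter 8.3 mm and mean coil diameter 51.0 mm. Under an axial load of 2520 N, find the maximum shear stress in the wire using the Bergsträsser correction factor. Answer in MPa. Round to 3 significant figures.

Spring index C = D/d = 51.0/8.3 = 6.1446
K_B = (4C+2)/(4C−3) = 26.578/21.578 = 1.2317
τ₀ = 8FD/(πd³) = 8·2520·51.0/(π·8.3³) = 1.02816e+06/1796.3 = 572.37 MPa
τ_max = K·τ₀ = 1.2317 × 572.37 = 705 MPa

705 MPa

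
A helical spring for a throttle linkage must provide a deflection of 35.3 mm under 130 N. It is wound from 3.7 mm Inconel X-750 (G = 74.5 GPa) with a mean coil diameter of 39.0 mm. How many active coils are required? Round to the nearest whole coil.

Required rate k = F/δ = 130/35.3 = 3.6827 N/mm
N_a = Gd⁴/(8D³k) = (74.5×10³ × 3.7⁴)/(8 × 39.0³ × 3.6827)
    = 1.39625e+07 / 1.74764e+06 = 7.989 → 8 coils

8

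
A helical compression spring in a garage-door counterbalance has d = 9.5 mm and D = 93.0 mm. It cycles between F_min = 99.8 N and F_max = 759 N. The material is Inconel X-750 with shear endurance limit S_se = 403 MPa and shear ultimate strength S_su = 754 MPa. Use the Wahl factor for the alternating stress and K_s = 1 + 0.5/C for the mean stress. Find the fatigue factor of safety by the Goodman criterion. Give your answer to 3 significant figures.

2.35

C = D/d = 93.0/9.5 = 9.7895; K_W = (4C−1)/(4C−4)+0.615/C = 1.1482; K_s = 1+0.5/C = 1.0511
F_a = (F_max−F_min)/2 = 329.6 N; F_m = (F_max+F_min)/2 = 429.4 N
τ_a = K_W·8F_aD/(πd³) = 1.1482 × 91.042 = 104.53 MPa
τ_m = K_s·8F_mD/(πd³) = 1.0511 × 118.61 = 124.67 MPa
Goodman: 1/n_f = τ_a/S_se + τ_m/S_su = 104.53/403 + 124.67/754 = 0.25938 + 0.16534 = 0.42472
n_f = 1/0.42472 = 2.355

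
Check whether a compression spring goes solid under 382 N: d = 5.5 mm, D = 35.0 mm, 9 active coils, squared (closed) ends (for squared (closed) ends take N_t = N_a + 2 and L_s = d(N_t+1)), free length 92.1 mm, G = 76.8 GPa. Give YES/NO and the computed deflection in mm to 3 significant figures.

NO, δ = 16.8 mm

k = Gd⁴/(8D³N_a) = (76.8×10³)(5.5⁴)/(8·35.0³·9) = 22.765 N/mm
N_t = 11; L_s = 5.5·12 = 66 mm; δ_solid = L₀ − L_s = 92.1 − 66 = 26.1 mm
δ = F/k = 382/22.765 = 16.78 mm
δ < δ_solid → spring does not go solid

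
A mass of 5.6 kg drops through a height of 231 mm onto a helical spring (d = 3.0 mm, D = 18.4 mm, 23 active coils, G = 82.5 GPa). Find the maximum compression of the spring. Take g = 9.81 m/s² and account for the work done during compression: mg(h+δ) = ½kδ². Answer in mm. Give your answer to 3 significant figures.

k = Gd⁴/(8D³N_a) = (82.5×10³)(3.0⁴)/(8·18.4³·23) = 5.83 N/mm
W = mg = 5.6 × 9.81 = 54.936 N
½kδ² − Wδ − Wh = 0 → δ = (W + √(W² + 2kWh))/k
δ = (54.936 + √(3018 + 147968))/5.83 = (54.936 + 388.57)/5.83 = 76.073 mm

76.1 mm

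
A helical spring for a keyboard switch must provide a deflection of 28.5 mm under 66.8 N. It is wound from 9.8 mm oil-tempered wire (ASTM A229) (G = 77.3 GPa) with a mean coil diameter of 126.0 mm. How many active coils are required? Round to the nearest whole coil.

Required rate k = F/δ = 66.8/28.5 = 2.3439 N/mm
N_a = Gd⁴/(8D³k) = (77.3×10³ × 9.8⁴)/(8 × 126.0³ × 2.3439)
    = 7.12991e+08 / 3.75088e+07 = 19.01 → 19 coils

19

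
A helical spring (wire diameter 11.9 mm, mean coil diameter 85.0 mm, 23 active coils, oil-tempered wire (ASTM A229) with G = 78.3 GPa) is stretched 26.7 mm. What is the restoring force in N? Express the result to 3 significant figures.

371 N

k = Gd⁴/(8D³N_a) = (78.3×10³)(11.9⁴)/(8·85.0³·23) = 13.896 N/mm
F = k·δ = 13.896 × 26.7 = 371.01 N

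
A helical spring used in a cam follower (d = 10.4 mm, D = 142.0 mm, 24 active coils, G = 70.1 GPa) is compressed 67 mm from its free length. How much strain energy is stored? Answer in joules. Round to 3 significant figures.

3.35 J

k = Gd⁴/(8D³N_a) = (70.1×10³)(10.4⁴)/(8·142.0³·24) = 1.4917 N/mm
U = ½kδ² = 0.5 × 1.4917 × 67² = 3348.1 N·mm = 3.3481 J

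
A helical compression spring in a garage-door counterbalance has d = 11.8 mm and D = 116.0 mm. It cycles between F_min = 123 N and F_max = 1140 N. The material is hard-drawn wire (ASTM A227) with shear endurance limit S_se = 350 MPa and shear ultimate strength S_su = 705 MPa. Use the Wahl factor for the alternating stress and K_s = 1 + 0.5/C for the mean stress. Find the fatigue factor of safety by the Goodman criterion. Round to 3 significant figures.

C = D/d = 116.0/11.8 = 9.8305; K_W = (4C−1)/(4C−4)+0.615/C = 1.1475; K_s = 1+0.5/C = 1.0509
F_a = (F_max−F_min)/2 = 508.5 N; F_m = (F_max+F_min)/2 = 631.5 N
τ_a = K_W·8F_aD/(πd³) = 1.1475 × 91.42 = 104.9 MPa
τ_m = K_s·8F_mD/(πd³) = 1.0509 × 113.53 = 119.31 MPa
Goodman: 1/n_f = τ_a/S_se + τ_m/S_su = 104.9/350 + 119.31/705 = 0.29973 + 0.16923 = 0.46896
n_f = 1/0.46896 = 2.132

2.13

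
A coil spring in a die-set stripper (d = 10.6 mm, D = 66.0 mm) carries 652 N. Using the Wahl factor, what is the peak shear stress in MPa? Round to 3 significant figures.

Spring index C = D/d = 66.0/10.6 = 6.2264
K_W = (4C−1)/(4C−4) + 0.615/C = 23.906/20.906 + 0.0988 = 1.2423
τ₀ = 8FD/(πd³) = 8·652·66.0/(π·10.6³) = 344256/3741.7 = 92.006 MPa
τ_max = K·τ₀ = 1.2423 × 92.006 = 114.3 MPa

114 MPa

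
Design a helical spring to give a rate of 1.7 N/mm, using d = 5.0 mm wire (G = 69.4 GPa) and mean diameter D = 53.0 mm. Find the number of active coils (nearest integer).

N_a = Gd⁴/(8D³k) = (69.4×10³ × 5.0⁴)/(8 × 53.0³ × 1.7)
    = 4.3375e+07 / 2.02473e+06 = 21.42 → 21 coils

21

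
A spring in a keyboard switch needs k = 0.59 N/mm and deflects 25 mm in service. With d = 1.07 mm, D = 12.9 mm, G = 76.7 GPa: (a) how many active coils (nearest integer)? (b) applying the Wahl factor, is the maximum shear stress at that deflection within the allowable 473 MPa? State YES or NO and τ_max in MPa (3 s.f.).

N_a = Gd⁴/(8D³k) = (76.7×10³)(1.07⁴)/(8·12.9³·0.59) = 9.922 → N_a = 10
Actual rate k = Gd⁴/(8D³·10) = 0.58543 N/mm
Working load F = kδ = 0.58543·25 = 14.636 N
C = 12.9/1.07 = 12.0561; K_W = (4C−1)/(4C−4)+0.615/C = 1.1188
τ_max = K_W·8FD/(πd³) = 1.1188·392.45 = 439.1 MPa
τ_max ≤ 473 MPa → acceptable

(a) 10 coils; (b) YES, τ_max = 439 MPa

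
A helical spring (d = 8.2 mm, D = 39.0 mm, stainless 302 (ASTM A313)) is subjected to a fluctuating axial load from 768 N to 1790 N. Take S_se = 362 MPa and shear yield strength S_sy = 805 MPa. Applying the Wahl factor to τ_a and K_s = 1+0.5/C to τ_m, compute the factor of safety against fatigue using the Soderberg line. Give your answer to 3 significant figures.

1.53

C = D/d = 39.0/8.2 = 4.7561; K_W = (4C−1)/(4C−4)+0.615/C = 1.3290; K_s = 1+0.5/C = 1.1051
F_a = (F_max−F_min)/2 = 511 N; F_m = (F_max+F_min)/2 = 1279 N
τ_a = K_W·8F_aD/(πd³) = 1.3290 × 92.042 = 122.32 MPa
τ_m = K_s·8F_mD/(πd³) = 1.1051 × 230.37 = 254.59 MPa
Soderberg: 1/n_f = τ_a/S_se + τ_m/S_sy = 122.32/362 + 254.59/805 = 0.33791 + 0.31626 = 0.65417
n_f = 1/0.65417 = 1.529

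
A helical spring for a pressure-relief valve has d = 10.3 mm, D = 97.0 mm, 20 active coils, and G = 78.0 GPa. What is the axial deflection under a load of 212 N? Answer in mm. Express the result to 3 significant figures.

k = Gd⁴/(8D³N_a) = (78.0×10³)(10.3⁴)/(8·97.0³·20) = 6.0119 N/mm
δ = F/k = 212 / 6.0119 = 35.264 mm

35.3 mm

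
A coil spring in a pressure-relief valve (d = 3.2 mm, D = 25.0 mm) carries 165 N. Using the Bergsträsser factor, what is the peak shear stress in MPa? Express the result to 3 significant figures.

377 MPa

Spring index C = D/d = 25.0/3.2 = 7.8125
K_B = (4C+2)/(4C−3) = 33.250/28.250 = 1.1770
τ₀ = 8FD/(πd³) = 8·165·25.0/(π·3.2³) = 33000/102.94 = 320.56 MPa
τ_max = K·τ₀ = 1.1770 × 320.56 = 377.3 MPa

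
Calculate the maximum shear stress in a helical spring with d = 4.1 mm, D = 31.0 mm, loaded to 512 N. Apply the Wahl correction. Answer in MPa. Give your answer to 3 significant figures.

Spring index C = D/d = 31.0/4.1 = 7.5610
K_W = (4C−1)/(4C−4) + 0.615/C = 29.244/26.244 + 0.0813 = 1.1957
τ₀ = 8FD/(πd³) = 8·512·31.0/(π·4.1³) = 126976/216.52 = 586.44 MPa
τ_max = K·τ₀ = 1.1957 × 586.44 = 701.17 MPa

701 MPa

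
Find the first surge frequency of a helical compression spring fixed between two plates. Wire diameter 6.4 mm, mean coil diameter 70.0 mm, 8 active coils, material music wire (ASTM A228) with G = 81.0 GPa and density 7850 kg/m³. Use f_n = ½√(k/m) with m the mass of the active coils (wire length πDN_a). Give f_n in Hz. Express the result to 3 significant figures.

k = Gd⁴/(8D³N_a) = (81.0×10³)(6.4⁴)/(8·70.0³·8) = 6.1906 N/mm = 6190.6 N/m
Wire length L = πDN_a = π·70.0·8 = 1759.3 mm
m = ρ·(πd²/4)·L = 7850 × 32.17×10⁻⁶ m² × 1.7593 m = 0.44428 kg
f_n = ½√(k/m) = 0.5·√(6190.6/0.44428) = 0.5·√(13934) = 59.021 Hz

59.0 Hz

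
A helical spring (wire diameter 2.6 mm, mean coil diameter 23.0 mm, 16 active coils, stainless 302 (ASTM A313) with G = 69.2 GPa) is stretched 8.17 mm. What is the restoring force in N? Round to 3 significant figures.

k = Gd⁴/(8D³N_a) = (69.2×10³)(2.6⁴)/(8·23.0³·16) = 2.0305 N/mm
F = k·δ = 2.0305 × 8.17 = 16.589 N

16.6 N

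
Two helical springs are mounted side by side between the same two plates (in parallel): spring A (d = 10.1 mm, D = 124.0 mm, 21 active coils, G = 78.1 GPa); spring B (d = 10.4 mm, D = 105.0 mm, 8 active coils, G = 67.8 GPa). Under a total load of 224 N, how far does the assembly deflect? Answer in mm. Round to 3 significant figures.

k_A = Gd⁴/(8D³N_a) = (78.1×10³)(10.1⁴)/(8·124.0³·21) = 2.5372 N/mm
k_B = Gd⁴/(8D³N_a) = (67.8×10³)(10.4⁴)/(8·105.0³·8) = 10.706 N/mm
Parallel: k_eq = 2.5372 + 10.706 = 13.243 N/mm
δ = F/k_eq = 224/13.243 = 16.915 mm

16.9 mm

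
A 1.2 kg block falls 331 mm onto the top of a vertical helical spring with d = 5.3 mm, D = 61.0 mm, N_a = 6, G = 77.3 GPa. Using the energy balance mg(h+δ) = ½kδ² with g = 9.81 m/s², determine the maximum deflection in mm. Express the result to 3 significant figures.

k = Gd⁴/(8D³N_a) = (77.3×10³)(5.3⁴)/(8·61.0³·6) = 5.5982 N/mm
W = mg = 1.2 × 9.81 = 11.772 N
½kδ² − Wδ − Wh = 0 → δ = (W + √(W² + 2kWh))/k
δ = (11.772 + √(138.58 + 43627.5))/5.5982 = (11.772 + 209.2)/5.5982 = 39.472 mm

39.5 mm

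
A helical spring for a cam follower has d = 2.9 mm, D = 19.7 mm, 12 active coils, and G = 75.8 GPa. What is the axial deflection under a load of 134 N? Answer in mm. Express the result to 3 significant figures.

k = Gd⁴/(8D³N_a) = (75.8×10³)(2.9⁴)/(8·19.7³·12) = 7.3045 N/mm
δ = F/k = 134 / 7.3045 = 18.345 mm

18.3 mm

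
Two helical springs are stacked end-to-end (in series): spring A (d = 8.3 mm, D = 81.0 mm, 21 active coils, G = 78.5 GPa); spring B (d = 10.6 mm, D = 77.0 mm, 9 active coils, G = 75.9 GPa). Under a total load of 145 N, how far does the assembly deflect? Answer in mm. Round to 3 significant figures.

39.7 mm

k_A = Gd⁴/(8D³N_a) = (78.5×10³)(8.3⁴)/(8·81.0³·21) = 4.1727 N/mm
k_B = Gd⁴/(8D³N_a) = (75.9×10³)(10.6⁴)/(8·77.0³·9) = 29.151 N/mm
Series: 1/k_eq = 1/4.1727 + 1/29.151 = 0.27396; k_eq = 3.6502 N/mm
δ = F/k_eq = 145/3.6502 = 39.724 mm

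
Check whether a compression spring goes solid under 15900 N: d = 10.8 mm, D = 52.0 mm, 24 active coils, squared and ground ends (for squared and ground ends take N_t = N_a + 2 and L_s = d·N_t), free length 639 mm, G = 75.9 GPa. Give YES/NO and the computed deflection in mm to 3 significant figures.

k = Gd⁴/(8D³N_a) = (75.9×10³)(10.8⁴)/(8·52.0³·24) = 38.249 N/mm
N_t = 26; L_s = 10.8·26 = 280.8 mm; δ_solid = L₀ − L_s = 639 − 280.8 = 358.2 mm
δ = F/k = 15900/38.249 = 415.69 mm
δ ≥ δ_solid → spring goes solid

YES, δ = 416 mm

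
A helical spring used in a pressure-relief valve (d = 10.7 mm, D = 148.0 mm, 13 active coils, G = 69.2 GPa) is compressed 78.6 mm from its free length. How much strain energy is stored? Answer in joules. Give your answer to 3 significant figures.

8.31 J

k = Gd⁴/(8D³N_a) = (69.2×10³)(10.7⁴)/(8·148.0³·13) = 2.6904 N/mm
U = ½kδ² = 0.5 × 2.6904 × 78.6² = 8310.7 N·mm = 8.3107 J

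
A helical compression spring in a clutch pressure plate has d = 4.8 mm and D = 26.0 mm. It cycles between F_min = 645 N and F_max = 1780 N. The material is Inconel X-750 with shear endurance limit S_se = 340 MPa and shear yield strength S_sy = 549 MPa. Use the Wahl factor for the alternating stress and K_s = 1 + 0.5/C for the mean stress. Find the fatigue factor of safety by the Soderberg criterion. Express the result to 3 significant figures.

0.367

C = D/d = 26.0/4.8 = 5.4167; K_W = (4C−1)/(4C−4)+0.615/C = 1.2833; K_s = 1+0.5/C = 1.0923
F_a = (F_max−F_min)/2 = 567.5 N; F_m = (F_max+F_min)/2 = 1212.5 N
τ_a = K_W·8F_aD/(πd³) = 1.2833 × 339.75 = 436.01 MPa
τ_m = K_s·8F_mD/(πd³) = 1.0923 × 725.89 = 792.9 MPa
Soderberg: 1/n_f = τ_a/S_se + τ_m/S_sy = 436.01/340 + 792.9/549 = 1.28239 + 1.44426 = 2.7267
n_f = 1/2.7267 = 0.3668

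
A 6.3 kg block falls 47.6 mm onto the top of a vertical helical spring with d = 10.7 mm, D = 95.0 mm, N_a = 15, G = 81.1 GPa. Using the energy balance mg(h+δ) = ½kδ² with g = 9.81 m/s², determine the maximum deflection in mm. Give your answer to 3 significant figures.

30.6 mm

k = Gd⁴/(8D³N_a) = (81.1×10³)(10.7⁴)/(8·95.0³·15) = 10.332 N/mm
W = mg = 6.3 × 9.81 = 61.803 N
½kδ² − Wδ − Wh = 0 → δ = (W + √(W² + 2kWh))/k
δ = (61.803 + √(3819.6 + 60792.6))/10.332 = (61.803 + 254.19)/10.332 = 30.582 mm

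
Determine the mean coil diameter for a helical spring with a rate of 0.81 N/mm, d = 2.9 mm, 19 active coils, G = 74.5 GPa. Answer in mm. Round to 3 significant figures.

35.0 mm

D = (Gd⁴/(8N_a·k))^(1/3) = (74.5×10³·2.9⁴/(8·19·0.81))^(1/3)
  = (42797.6)^(1/3) = 34.9789 mm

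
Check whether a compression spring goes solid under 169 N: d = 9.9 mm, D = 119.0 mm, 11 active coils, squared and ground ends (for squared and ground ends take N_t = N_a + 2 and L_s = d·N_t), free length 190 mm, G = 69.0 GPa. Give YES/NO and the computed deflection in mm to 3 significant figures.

k = Gd⁴/(8D³N_a) = (69.0×10³)(9.9⁴)/(8·119.0³·11) = 4.4696 N/mm
N_t = 13; L_s = 9.9·13 = 128.7 mm; δ_solid = L₀ − L_s = 190 − 128.7 = 61.3 mm
δ = F/k = 169/4.4696 = 37.811 mm
δ < δ_solid → spring does not go solid

NO, δ = 37.8 mm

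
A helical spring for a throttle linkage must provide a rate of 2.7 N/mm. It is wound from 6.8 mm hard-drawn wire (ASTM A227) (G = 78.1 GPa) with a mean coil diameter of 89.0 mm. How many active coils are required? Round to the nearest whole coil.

N_a = Gd⁴/(8D³k) = (78.1×10³ × 6.8⁴)/(8 × 89.0³ × 2.7)
    = 1.66989e+08 / 1.52273e+07 = 10.97 → 11 coils

11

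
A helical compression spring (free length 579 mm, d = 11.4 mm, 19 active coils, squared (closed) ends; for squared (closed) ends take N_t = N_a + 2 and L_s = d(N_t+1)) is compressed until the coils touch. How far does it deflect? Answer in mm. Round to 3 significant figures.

328 mm

N_t = 21; L_s = 11.4·22 = 250.8 mm
δ_solid = L₀ − L_s = 579 − 250.8 = 328.2 mm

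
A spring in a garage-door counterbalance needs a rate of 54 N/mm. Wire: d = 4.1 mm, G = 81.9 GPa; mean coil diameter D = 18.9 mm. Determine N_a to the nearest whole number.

N_a = Gd⁴/(8D³k) = (81.9×10³ × 4.1⁴)/(8 × 18.9³ × 54)
    = 2.3143e+07 / 2.91655e+06 = 7.935 → 8 coils

8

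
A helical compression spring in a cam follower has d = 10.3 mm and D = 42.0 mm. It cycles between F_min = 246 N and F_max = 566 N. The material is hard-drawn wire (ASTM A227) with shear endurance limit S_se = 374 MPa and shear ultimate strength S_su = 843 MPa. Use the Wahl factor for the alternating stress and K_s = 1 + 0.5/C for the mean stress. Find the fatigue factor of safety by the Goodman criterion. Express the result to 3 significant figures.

C = D/d = 42.0/10.3 = 4.0777; K_W = (4C−1)/(4C−4)+0.615/C = 1.3945; K_s = 1+0.5/C = 1.1226
F_a = (F_max−F_min)/2 = 160 N; F_m = (F_max+F_min)/2 = 406 N
τ_a = K_W·8F_aD/(πd³) = 1.3945 × 15.66 = 21.838 MPa
τ_m = K_s·8F_mD/(πd³) = 1.1226 × 39.738 = 44.61 MPa
Goodman: 1/n_f = τ_a/S_se + τ_m/S_su = 21.838/374 + 44.61/843 = 0.05839 + 0.05292 = 0.11131
n_f = 1/0.11131 = 8.984

8.98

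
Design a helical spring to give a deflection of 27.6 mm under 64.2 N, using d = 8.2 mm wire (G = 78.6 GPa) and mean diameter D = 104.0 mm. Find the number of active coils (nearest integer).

17

Required rate k = F/δ = 64.2/27.6 = 2.3261 N/mm
N_a = Gd⁴/(8D³k) = (78.6×10³ × 8.2⁴)/(8 × 104.0³ × 2.3261)
    = 3.55368e+08 / 2.09323e+07 = 16.98 → 17 coils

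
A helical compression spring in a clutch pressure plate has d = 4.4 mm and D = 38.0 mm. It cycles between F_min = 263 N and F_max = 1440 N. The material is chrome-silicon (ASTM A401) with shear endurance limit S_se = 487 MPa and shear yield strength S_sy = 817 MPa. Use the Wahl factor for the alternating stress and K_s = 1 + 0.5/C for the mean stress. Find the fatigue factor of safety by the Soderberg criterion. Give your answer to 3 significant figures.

C = D/d = 38.0/4.4 = 8.6364; K_W = (4C−1)/(4C−4)+0.615/C = 1.1694; K_s = 1+0.5/C = 1.0579
F_a = (F_max−F_min)/2 = 588.5 N; F_m = (F_max+F_min)/2 = 851.5 N
τ_a = K_W·8F_aD/(πd³) = 1.1694 × 668.52 = 781.78 MPa
τ_m = K_s·8F_mD/(πd³) = 1.0579 × 967.28 = 1023.3 MPa
Soderberg: 1/n_f = τ_a/S_se + τ_m/S_sy = 781.78/487 + 1023.3/817 = 1.60530 + 1.25248 = 2.8578
n_f = 1/2.8578 = 0.3499

0.350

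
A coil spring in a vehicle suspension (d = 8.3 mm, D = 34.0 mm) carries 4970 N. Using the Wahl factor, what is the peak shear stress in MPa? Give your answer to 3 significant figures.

1050 MPa

Spring index C = D/d = 34.0/8.3 = 4.0964
K_W = (4C−1)/(4C−4) + 0.615/C = 15.386/12.386 + 0.1501 = 1.3924
τ₀ = 8FD/(πd³) = 8·4970·34.0/(π·8.3³) = 1.35184e+06/1796.3 = 752.56 MPa
τ_max = K·τ₀ = 1.3924 × 752.56 = 1047.8 MPa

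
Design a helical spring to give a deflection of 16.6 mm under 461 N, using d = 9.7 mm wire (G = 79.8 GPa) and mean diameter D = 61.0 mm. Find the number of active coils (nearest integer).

14

Required rate k = F/δ = 461/16.6 = 27.771 N/mm
N_a = Gd⁴/(8D³k) = (79.8×10³ × 9.7⁴)/(8 × 61.0³ × 27.771)
    = 7.06464e+08 / 5.04281e+07 = 14.01 → 14 coils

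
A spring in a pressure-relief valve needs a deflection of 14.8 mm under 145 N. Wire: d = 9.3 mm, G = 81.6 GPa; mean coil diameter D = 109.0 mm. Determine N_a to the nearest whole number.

6

Required rate k = F/δ = 145/14.8 = 9.7973 N/mm
N_a = Gd⁴/(8D³k) = (81.6×10³ × 9.3⁴)/(8 × 109.0³ × 9.7973)
    = 6.1041e+08 / 1.01502e+08 = 6.014 → 6 coils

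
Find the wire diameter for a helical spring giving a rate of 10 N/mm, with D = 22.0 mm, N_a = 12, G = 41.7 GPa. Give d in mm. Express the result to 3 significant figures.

d = (8D³N_a·k / G)^(1/4) = (8·22.0³·12·10 / (41.7×10³))^0.25
  = (245.13)^0.25 = 3.9569 mm

3.96 mm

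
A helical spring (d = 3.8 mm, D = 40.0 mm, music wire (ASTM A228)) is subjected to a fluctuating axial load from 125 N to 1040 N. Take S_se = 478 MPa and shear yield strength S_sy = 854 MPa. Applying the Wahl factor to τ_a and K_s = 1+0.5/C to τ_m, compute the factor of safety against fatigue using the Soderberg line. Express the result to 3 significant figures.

0.299

C = D/d = 40.0/3.8 = 10.5263; K_W = (4C−1)/(4C−4)+0.615/C = 1.1372; K_s = 1+0.5/C = 1.0475
F_a = (F_max−F_min)/2 = 457.5 N; F_m = (F_max+F_min)/2 = 582.5 N
τ_a = K_W·8F_aD/(πd³) = 1.1372 × 849.26 = 965.74 MPa
τ_m = K_s·8F_mD/(πd³) = 1.0475 × 1081.3 = 1132.7 MPa
Soderberg: 1/n_f = τ_a/S_se + τ_m/S_sy = 965.74/478 + 1132.7/854 = 2.02037 + 1.32630 = 3.3467
n_f = 1/3.3467 = 0.2988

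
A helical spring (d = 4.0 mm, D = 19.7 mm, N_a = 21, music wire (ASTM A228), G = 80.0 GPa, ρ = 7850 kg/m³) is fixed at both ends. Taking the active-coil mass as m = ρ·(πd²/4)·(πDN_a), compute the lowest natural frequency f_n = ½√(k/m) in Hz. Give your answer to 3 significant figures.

176 Hz

k = Gd⁴/(8D³N_a) = (80.0×10³)(4.0⁴)/(8·19.7³·21) = 15.945 N/mm = 15945 N/m
Wire length L = πDN_a = π·19.7·21 = 1299.7 mm
m = ρ·(πd²/4)·L = 7850 × 12.566×10⁻⁶ m² × 1.2997 m = 0.12821 kg
f_n = ½√(k/m) = 0.5·√(15945/0.12821) = 0.5·√(1.2437e+05) = 176.33 Hz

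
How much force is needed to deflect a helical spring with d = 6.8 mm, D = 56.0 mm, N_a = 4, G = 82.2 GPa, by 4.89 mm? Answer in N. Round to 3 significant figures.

k = Gd⁴/(8D³N_a) = (82.2×10³)(6.8⁴)/(8·56.0³·4) = 31.275 N/mm
F = k·δ = 31.275 × 4.89 = 152.93 N

153 N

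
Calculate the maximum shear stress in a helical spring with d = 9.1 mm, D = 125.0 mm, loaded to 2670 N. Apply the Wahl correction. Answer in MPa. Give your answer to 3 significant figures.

1240 MPa

Spring index C = D/d = 125.0/9.1 = 13.7363
K_W = (4C−1)/(4C−4) + 0.615/C = 53.945/50.945 + 0.0448 = 1.1037
τ₀ = 8FD/(πd³) = 8·2670·125.0/(π·9.1³) = 2.67e+06/2367.4 = 1127.8 MPa
τ_max = K·τ₀ = 1.1037 × 1127.8 = 1244.7 MPa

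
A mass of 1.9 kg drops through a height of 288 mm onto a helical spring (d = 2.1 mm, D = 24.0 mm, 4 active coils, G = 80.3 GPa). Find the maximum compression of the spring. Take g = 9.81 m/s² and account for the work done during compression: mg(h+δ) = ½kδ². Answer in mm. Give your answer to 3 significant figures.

k = Gd⁴/(8D³N_a) = (80.3×10³)(2.1⁴)/(8·24.0³·4) = 3.5303 N/mm
W = mg = 1.9 × 9.81 = 18.639 N
½kδ² − Wδ − Wh = 0 → δ = (W + √(W² + 2kWh))/k
δ = (18.639 + √(347.41 + 37901.3))/3.5303 = (18.639 + 195.57)/3.5303 = 60.678 mm

60.7 mm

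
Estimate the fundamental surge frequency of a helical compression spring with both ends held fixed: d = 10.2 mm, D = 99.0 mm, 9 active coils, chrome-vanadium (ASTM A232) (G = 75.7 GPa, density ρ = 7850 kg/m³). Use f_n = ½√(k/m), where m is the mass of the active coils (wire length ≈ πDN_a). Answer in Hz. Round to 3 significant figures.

40.4 Hz

k = Gd⁴/(8D³N_a) = (75.7×10³)(10.2⁴)/(8·99.0³·9) = 11.729 N/mm = 11729 N/m
Wire length L = πDN_a = π·99.0·9 = 2799.2 mm
m = ρ·(πd²/4)·L = 7850 × 81.713×10⁻⁶ m² × 2.7992 m = 1.7955 kg
f_n = ½√(k/m) = 0.5·√(11729/1.7955) = 0.5·√(6532.4) = 40.412 Hz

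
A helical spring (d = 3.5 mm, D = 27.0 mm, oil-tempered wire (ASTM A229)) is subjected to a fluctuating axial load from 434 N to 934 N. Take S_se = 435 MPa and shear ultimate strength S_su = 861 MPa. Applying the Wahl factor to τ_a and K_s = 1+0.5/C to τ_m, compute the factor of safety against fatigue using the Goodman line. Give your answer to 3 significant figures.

C = D/d = 27.0/3.5 = 7.7143; K_W = (4C−1)/(4C−4)+0.615/C = 1.1914; K_s = 1+0.5/C = 1.0648
F_a = (F_max−F_min)/2 = 250 N; F_m = (F_max+F_min)/2 = 684 N
τ_a = K_W·8F_aD/(πd³) = 1.1914 × 400.9 = 477.65 MPa
τ_m = K_s·8F_mD/(πd³) = 1.0648 × 1096.9 = 1168 MPa
Goodman: 1/n_f = τ_a/S_se + τ_m/S_su = 477.65/435 + 1168/861 = 1.09804 + 1.35652 = 2.4546
n_f = 1/2.4546 = 0.4074

0.407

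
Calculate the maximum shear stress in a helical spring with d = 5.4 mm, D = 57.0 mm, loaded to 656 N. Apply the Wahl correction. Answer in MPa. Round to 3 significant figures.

687 MPa

Spring index C = D/d = 57.0/5.4 = 10.5556
K_W = (4C−1)/(4C−4) + 0.615/C = 41.222/38.222 + 0.0583 = 1.1368
τ₀ = 8FD/(πd³) = 8·656·57.0/(π·5.4³) = 299136/494.69 = 604.7 MPa
τ_max = K·τ₀ = 1.1368 × 604.7 = 687.39 MPa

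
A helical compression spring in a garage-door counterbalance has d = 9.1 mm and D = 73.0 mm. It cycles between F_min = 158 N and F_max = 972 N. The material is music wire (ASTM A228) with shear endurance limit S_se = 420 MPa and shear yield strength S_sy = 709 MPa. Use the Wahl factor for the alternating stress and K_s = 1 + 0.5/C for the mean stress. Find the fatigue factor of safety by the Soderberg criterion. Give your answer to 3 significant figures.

C = D/d = 73.0/9.1 = 8.0220; K_W = (4C−1)/(4C−4)+0.615/C = 1.1835; K_s = 1+0.5/C = 1.0623
F_a = (F_max−F_min)/2 = 407 N; F_m = (F_max+F_min)/2 = 565 N
τ_a = K_W·8F_aD/(πd³) = 1.1835 × 100.4 = 118.82 MPa
τ_m = K_s·8F_mD/(πd³) = 1.0623 × 139.38 = 148.06 MPa
Soderberg: 1/n_f = τ_a/S_se + τ_m/S_sy = 118.82/420 + 148.06/709 = 0.28291 + 0.20883 = 0.49174
n_f = 1/0.49174 = 2.034

2.03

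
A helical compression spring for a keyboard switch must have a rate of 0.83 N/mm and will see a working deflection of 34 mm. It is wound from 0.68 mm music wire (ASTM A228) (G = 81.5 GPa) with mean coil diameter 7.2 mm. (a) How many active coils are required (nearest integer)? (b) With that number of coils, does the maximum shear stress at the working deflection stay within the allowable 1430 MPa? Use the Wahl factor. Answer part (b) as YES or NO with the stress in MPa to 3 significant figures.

(a) 7 coils; (b) NO, τ_max = 1880 MPa

N_a = Gd⁴/(8D³k) = (81.5×10³)(0.68⁴)/(8·7.2³·0.83) = 7.031 → N_a = 7
Actual rate k = Gd⁴/(8D³·7) = 0.8337 N/mm
Working load F = kδ = 0.8337·34 = 28.346 N
C = 7.2/0.68 = 10.5882; K_W = (4C−1)/(4C−4)+0.615/C = 1.1363
τ_max = K_W·8FD/(πd³) = 1.1363·1652.8 = 1878.1 MPa
τ_max > 1430 MPa → exceeds allowable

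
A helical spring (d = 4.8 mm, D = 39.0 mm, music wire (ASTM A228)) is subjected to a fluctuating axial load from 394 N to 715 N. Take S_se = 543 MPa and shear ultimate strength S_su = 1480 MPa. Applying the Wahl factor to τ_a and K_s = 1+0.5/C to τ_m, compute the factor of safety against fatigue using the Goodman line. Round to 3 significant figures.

1.49

C = D/d = 39.0/4.8 = 8.1250; K_W = (4C−1)/(4C−4)+0.615/C = 1.1810; K_s = 1+0.5/C = 1.0615
F_a = (F_max−F_min)/2 = 160.5 N; F_m = (F_max+F_min)/2 = 554.5 N
τ_a = K_W·8F_aD/(πd³) = 1.1810 × 144.13 = 170.21 MPa
τ_m = K_s·8F_mD/(πd³) = 1.0615 × 497.95 = 528.59 MPa
Goodman: 1/n_f = τ_a/S_se + τ_m/S_su = 170.21/543 + 528.59/1480 = 0.31347 + 0.35715 = 0.67062
n_f = 1/0.67062 = 1.491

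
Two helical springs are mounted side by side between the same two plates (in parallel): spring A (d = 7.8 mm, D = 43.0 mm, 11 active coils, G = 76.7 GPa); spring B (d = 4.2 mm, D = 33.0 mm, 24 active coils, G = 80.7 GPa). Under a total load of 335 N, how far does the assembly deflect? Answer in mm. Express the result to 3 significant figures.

7.58 mm

k_A = Gd⁴/(8D³N_a) = (76.7×10³)(7.8⁴)/(8·43.0³·11) = 40.578 N/mm
k_B = Gd⁴/(8D³N_a) = (80.7×10³)(4.2⁴)/(8·33.0³·24) = 3.6394 N/mm
Parallel: k_eq = 40.578 + 3.6394 = 44.217 N/mm
δ = F/k_eq = 335/44.217 = 7.5763 mm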